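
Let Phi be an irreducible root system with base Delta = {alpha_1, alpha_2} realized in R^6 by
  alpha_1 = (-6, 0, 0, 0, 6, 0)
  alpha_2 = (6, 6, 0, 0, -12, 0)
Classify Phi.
Compute the Cartan integers a_ij = 2(alpha_i, alpha_j)/(alpha_j, alpha_j); the resulting 2x2 Cartan matrix is
[[2, -1], [-3, 2]].
The roots have two lengths (squared-length ratio 3:1); the short ones are alpha_{1}. The associated Dynkin diagram is two nodes joined by a triple edge (G_2), so the type is G_2.

G_2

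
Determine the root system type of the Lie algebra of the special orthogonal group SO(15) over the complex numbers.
type B_7

This is so(15) with 15 odd, which has dimension 15(15-1)/2 = 105 and rank (15-1)/2 = 7. In the classification of classical Lie algebras, the orthogonal algebra so(2n+1) in an odd number of variables has type B_n; here n = 7, so the Dynkin diagram is a chain of 7 nodes with a double edge at one end; the terminal node there is the unique short simple root (B_7). Hence the type is B_7.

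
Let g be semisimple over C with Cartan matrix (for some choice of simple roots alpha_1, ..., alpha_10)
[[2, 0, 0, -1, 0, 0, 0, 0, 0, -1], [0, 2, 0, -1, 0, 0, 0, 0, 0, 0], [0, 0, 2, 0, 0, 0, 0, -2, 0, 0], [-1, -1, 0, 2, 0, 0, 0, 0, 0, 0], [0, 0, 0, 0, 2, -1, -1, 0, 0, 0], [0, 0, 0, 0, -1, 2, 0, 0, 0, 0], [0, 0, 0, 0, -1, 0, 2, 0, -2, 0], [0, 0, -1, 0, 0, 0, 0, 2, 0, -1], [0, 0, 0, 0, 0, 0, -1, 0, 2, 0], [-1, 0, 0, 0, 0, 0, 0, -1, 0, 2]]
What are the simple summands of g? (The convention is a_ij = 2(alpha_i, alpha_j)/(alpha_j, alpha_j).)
B_4 ⊕ C_6

The diagram associated to this matrix has two connected components: the simple roots {alpha_5, alpha_6, alpha_7, alpha_9} form a chain of 4 nodes with a double edge at one end; the terminal node there is the unique short simple root (B_4), and {alpha_1, alpha_2, alpha_3, alpha_4, alpha_8, alpha_10} form a chain of 6 nodes with a double edge at one end; the terminal node there is the unique long simple root (C_6). A semisimple Lie algebra decomposes uniquely as the direct sum of simple ideals, one per connected component of its Dynkin diagram, so g ≅ B_4 ⊕ C_6 (dimension 36 + 78 = 114).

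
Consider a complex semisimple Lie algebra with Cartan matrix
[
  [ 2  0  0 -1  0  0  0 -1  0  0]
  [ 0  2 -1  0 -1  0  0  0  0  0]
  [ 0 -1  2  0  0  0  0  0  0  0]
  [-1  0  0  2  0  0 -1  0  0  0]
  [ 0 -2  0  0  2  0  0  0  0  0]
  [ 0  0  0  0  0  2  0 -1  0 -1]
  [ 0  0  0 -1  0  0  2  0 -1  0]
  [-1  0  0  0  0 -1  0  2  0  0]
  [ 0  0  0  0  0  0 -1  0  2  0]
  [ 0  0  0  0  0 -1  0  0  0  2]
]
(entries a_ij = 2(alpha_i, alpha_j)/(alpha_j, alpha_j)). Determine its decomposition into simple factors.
A7 ⊕ C3

The diagram associated to this matrix has two connected components: the simple roots {alpha_1, alpha_4, alpha_6, alpha_7, alpha_8, alpha_9, alpha_10} form a chain of 7 nodes with single edges (A_7), and {alpha_2, alpha_3, alpha_5} form a chain of 3 nodes with a double edge at one end; the terminal node there is the unique long simple root (C_3). A semisimple Lie algebra decomposes uniquely as the direct sum of simple ideals, one per connected component of its Dynkin diagram, so g ≅ A_7 ⊕ C_3 (dimension 63 + 21 = 84).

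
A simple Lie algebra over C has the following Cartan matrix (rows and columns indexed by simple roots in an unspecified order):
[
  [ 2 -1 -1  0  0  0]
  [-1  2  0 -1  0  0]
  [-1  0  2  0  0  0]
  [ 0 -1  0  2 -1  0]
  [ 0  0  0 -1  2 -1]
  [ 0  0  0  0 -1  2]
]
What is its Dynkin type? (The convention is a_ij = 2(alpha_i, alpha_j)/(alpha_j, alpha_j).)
type A_6

The matrix has rank 6 with 2's on the diagonal. Reading the off-diagonal entries as Dynkin edges (a single edge where a_ij = a_ji = -1; a double or triple edge where a_ij * a_ji = 2 or 3), the diagram is a chain of 6 nodes with single edges (A_6). One simple-root ordering that puts it in standard form is (alpha_6, alpha_5, alpha_4, alpha_2, alpha_1, alpha_3). So the algebra is type A_6, i.e. sl(7).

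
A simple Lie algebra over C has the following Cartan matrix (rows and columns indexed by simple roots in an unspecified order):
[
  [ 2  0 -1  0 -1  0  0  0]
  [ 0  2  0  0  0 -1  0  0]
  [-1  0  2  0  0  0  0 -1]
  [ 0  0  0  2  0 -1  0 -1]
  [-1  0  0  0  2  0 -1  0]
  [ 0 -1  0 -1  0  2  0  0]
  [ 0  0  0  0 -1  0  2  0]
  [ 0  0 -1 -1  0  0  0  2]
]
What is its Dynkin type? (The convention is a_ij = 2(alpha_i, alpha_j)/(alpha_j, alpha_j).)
type A_8

The matrix has rank 8 with 2's on the diagonal. Reading the off-diagonal entries as Dynkin edges (a single edge where a_ij = a_ji = -1; a double or triple edge where a_ij * a_ji = 2 or 3), the diagram is a chain of 8 nodes with single edges (A_8). One simple-root ordering that puts it in standard form is (alpha_7, alpha_5, alpha_1, alpha_3, alpha_8, alpha_4, alpha_6, alpha_2). So the algebra is type A_8, i.e. sl(9).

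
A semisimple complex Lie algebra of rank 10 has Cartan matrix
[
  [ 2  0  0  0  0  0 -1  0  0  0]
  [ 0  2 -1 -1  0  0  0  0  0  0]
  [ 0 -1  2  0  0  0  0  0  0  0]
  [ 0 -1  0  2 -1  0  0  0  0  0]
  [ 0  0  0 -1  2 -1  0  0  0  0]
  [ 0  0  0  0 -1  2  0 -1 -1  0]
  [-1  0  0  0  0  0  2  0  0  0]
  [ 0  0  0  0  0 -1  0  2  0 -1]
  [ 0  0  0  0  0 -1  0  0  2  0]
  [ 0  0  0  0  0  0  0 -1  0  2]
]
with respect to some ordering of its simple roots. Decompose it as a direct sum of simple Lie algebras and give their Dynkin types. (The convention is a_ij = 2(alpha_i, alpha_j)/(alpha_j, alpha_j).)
A2 + E8

The diagram associated to this matrix has two connected components: the simple roots {alpha_1, alpha_7} form a chain of 2 nodes with single edges (A_2), and {alpha_2, alpha_3, alpha_4, alpha_5, alpha_6, alpha_8, alpha_9, alpha_10} form a chain of 7 nodes with one extra node attached to the third node from one end (E_8). A semisimple Lie algebra decomposes uniquely as the direct sum of simple ideals, one per connected component of its Dynkin diagram, so g ≅ A_2 ⊕ E_8 (dimension 8 + 248 = 256).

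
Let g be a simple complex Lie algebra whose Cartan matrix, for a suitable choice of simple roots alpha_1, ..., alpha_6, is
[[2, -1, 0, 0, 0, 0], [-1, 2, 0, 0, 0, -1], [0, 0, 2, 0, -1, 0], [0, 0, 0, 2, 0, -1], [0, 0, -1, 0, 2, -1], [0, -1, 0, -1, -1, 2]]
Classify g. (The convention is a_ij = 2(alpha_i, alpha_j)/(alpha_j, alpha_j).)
The matrix has rank 6 with 2's on the diagonal. Reading the off-diagonal entries as Dynkin edges (a single edge where a_ij = a_ji = -1; a double or triple edge where a_ij * a_ji = 2 or 3), the diagram is a chain of 5 nodes with one extra node attached to the third node from one end (E_6). One simple-root ordering that puts it in standard form is (alpha_3, alpha_4, alpha_5, alpha_6, alpha_2, alpha_1). So the algebra is type E_6.

E_6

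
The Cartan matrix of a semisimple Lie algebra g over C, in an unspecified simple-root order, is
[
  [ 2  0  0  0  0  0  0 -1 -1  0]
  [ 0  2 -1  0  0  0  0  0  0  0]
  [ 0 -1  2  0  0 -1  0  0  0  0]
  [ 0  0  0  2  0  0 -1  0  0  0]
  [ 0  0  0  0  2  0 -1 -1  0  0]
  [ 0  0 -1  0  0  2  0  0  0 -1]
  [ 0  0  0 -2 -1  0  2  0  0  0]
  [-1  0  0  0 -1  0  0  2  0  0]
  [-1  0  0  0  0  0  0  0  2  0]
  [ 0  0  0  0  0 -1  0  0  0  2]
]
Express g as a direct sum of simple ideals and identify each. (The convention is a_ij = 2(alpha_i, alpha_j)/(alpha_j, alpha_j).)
The diagram associated to this matrix has two connected components: the simple roots {alpha_2, alpha_3, alpha_6, alpha_10} form a chain of 4 nodes with single edges (A_4), and {alpha_1, alpha_4, alpha_5, alpha_7, alpha_8, alpha_9} form a chain of 6 nodes with a double edge at one end; the terminal node there is the unique short simple root (B_6). A semisimple Lie algebra decomposes uniquely as the direct sum of simple ideals, one per connected component of its Dynkin diagram, so g ≅ A_4 ⊕ B_6 (dimension 24 + 78 = 102).

A_4 (sl(5)) ⊕ B_6 (so(13))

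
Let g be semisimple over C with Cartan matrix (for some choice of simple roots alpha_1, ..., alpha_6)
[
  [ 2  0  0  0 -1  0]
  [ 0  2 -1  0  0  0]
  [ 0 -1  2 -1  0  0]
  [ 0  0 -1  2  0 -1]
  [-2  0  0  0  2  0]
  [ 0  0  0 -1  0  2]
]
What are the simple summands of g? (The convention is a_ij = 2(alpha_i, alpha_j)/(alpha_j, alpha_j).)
The diagram associated to this matrix has two connected components: the simple roots {alpha_2, alpha_3, alpha_4, alpha_6} form a chain of 4 nodes with single edges (A_4), and {alpha_1, alpha_5} form a chain of 2 nodes with a double edge at one end; the terminal node there is the unique short simple root (B_2). A semisimple Lie algebra decomposes uniquely as the direct sum of simple ideals, one per connected component of its Dynkin diagram, so g ≅ A_4 ⊕ B_2 (dimension 24 + 10 = 34).

A_4 (sl(5)) + B_2 (so(5))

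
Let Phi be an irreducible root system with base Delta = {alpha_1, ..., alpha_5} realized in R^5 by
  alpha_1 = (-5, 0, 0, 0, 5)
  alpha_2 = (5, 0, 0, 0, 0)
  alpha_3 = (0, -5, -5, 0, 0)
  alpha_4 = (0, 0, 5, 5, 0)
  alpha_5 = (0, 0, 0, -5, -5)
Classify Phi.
Compute the Cartan integers a_ij = 2(alpha_i, alpha_j)/(alpha_j, alpha_j); the resulting 5x5 Cartan matrix is
[[2, -2, 0, 0, -1], [-1, 2, 0, 0, 0], [0, 0, 2, -1, 0], [0, 0, -1, 2, -1], [-1, 0, 0, -1, 2]].
The roots have two lengths (squared-length ratio 2:1); the short ones are alpha_{2}. The associated Dynkin diagram is a chain of 5 nodes with a double edge at one end; the terminal node there is the unique short simple root (B_5), so the type is B_5 (the algebra so(11)).

type B_5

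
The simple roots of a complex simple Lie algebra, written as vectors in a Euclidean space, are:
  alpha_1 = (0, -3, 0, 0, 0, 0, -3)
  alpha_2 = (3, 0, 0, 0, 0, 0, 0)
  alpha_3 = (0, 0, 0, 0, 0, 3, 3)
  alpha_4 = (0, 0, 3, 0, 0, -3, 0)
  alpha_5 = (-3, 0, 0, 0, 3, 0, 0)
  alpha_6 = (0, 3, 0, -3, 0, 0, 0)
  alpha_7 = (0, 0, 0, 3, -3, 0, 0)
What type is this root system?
Compute the Cartan integers a_ij = 2(alpha_i, alpha_j)/(alpha_j, alpha_j); the resulting 7x7 Cartan matrix is
[[2, 0, -1, 0, 0, -1, 0], [0, 2, 0, 0, -1, 0, 0], [-1, 0, 2, -1, 0, 0, 0], [0, 0, -1, 2, 0, 0, 0], [0, -2, 0, 0, 2, 0, -1], [-1, 0, 0, 0, 0, 2, -1], [0, 0, 0, 0, -1, -1, 2]].
The roots have two lengths (squared-length ratio 2:1); the short ones are alpha_{2}. The associated Dynkin diagram is a chain of 7 nodes with a double edge at one end; the terminal node there is the unique short simple root (B_7), so the type is B_7 (the algebra so(15)).

B7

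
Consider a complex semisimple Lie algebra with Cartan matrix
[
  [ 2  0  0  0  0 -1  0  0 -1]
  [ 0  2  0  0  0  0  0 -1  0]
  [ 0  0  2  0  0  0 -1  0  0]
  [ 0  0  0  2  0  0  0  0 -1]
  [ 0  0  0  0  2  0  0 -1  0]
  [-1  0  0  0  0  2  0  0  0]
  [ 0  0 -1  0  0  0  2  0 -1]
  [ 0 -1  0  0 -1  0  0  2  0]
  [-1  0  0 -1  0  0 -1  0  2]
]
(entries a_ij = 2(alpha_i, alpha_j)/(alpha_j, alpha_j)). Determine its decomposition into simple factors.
A3 + E6

The diagram associated to this matrix has two connected components: the simple roots {alpha_2, alpha_5, alpha_8} form a chain of 3 nodes with single edges (A_3), and {alpha_1, alpha_3, alpha_4, alpha_6, alpha_7, alpha_9} form a chain of 5 nodes with one extra node attached to the third node from one end (E_6). A semisimple Lie algebra decomposes uniquely as the direct sum of simple ideals, one per connected component of its Dynkin diagram, so g ≅ A_3 ⊕ E_6 (dimension 15 + 78 = 93).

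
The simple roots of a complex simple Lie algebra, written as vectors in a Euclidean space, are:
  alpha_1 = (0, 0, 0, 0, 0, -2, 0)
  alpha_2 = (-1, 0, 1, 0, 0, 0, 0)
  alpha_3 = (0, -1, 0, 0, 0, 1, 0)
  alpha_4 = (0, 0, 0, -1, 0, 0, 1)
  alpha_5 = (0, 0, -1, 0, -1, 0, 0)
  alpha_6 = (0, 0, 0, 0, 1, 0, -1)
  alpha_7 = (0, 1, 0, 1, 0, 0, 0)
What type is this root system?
Compute the Cartan integers a_ij = 2(alpha_i, alpha_j)/(alpha_j, alpha_j); the resulting 7x7 Cartan matrix is
[[2, 0, -2, 0, 0, 0, 0], [0, 2, 0, 0, -1, 0, 0], [-1, 0, 2, 0, 0, 0, -1], [0, 0, 0, 2, 0, -1, -1], [0, -1, 0, 0, 2, -1, 0], [0, 0, 0, -1, -1, 2, 0], [0, 0, -1, -1, 0, 0, 2]].
The roots have two lengths (squared-length ratio 2:1); the short ones are alpha_{2,3,4,5,6,7}. The associated Dynkin diagram is a chain of 7 nodes with a double edge at one end; the terminal node there is the unique long simple root (C_7), so the type is C_7 (the algebra sp(14)).

C7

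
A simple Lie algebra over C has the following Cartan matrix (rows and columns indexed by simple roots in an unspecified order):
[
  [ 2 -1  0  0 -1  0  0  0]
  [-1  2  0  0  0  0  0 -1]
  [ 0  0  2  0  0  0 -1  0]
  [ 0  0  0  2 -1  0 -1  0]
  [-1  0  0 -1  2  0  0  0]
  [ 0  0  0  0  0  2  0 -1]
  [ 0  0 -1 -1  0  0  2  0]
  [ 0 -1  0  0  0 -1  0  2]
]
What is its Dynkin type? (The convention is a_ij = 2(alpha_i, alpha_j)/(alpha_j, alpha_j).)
type A_8

The matrix has rank 8 with 2's on the diagonal. Reading the off-diagonal entries as Dynkin edges (a single edge where a_ij = a_ji = -1; a double or triple edge where a_ij * a_ji = 2 or 3), the diagram is a chain of 8 nodes with single edges (A_8). One simple-root ordering that puts it in standard form is (alpha_6, alpha_8, alpha_2, alpha_1, alpha_5, alpha_4, alpha_7, alpha_3). So the algebra is type A_8, i.e. sl(9).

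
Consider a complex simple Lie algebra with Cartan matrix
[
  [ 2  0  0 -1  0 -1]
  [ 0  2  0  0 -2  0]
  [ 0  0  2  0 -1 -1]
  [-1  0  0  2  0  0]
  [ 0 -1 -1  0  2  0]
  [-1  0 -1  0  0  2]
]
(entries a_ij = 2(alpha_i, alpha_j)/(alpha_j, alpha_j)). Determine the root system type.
C6

The matrix has rank 6 with 2's on the diagonal. Reading the off-diagonal entries as Dynkin edges (a single edge where a_ij = a_ji = -1; a double or triple edge where a_ij * a_ji = 2 or 3), the diagram is a chain of 6 nodes with a double edge at one end; the terminal node there is the unique long simple root (C_6). One simple-root ordering that puts it in standard form is (alpha_4, alpha_1, alpha_6, alpha_3, alpha_5, alpha_2). So the algebra is type C_6, i.e. sp(12).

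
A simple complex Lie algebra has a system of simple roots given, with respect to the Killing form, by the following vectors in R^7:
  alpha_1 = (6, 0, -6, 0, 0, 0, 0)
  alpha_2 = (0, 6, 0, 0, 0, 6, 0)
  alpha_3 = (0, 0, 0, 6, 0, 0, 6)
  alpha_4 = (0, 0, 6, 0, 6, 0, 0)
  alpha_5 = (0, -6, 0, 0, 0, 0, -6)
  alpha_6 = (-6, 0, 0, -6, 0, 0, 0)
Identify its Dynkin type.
Compute the Cartan integers a_ij = 2(alpha_i, alpha_j)/(alpha_j, alpha_j); the resulting 6x6 Cartan matrix is
[[2, 0, 0, -1, 0, -1], [0, 2, 0, 0, -1, 0], [0, 0, 2, 0, -1, -1], [-1, 0, 0, 2, 0, 0], [0, -1, -1, 0, 2, 0], [-1, 0, -1, 0, 0, 2]].
All simple roots have the same length, so the diagram is simply laced. The associated Dynkin diagram is a chain of 6 nodes with single edges (A_6), so the type is A_6 (the algebra sl(7)).

A_6 (sl(7))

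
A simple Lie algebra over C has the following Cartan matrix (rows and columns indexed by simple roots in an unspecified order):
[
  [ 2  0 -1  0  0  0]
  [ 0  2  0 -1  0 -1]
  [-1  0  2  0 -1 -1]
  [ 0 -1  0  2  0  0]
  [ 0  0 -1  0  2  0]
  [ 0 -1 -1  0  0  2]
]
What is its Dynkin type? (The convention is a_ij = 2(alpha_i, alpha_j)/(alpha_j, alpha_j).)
D_6

The matrix has rank 6 with 2's on the diagonal. Reading the off-diagonal entries as Dynkin edges (a single edge where a_ij = a_ji = -1; a double or triple edge where a_ij * a_ji = 2 or 3), the diagram is a chain of 4 nodes with a fork of two nodes at one end (D_6). One simple-root ordering that puts it in standard form is (alpha_4, alpha_2, alpha_6, alpha_3, alpha_5, alpha_1). So the algebra is type D_6, i.e. so(12).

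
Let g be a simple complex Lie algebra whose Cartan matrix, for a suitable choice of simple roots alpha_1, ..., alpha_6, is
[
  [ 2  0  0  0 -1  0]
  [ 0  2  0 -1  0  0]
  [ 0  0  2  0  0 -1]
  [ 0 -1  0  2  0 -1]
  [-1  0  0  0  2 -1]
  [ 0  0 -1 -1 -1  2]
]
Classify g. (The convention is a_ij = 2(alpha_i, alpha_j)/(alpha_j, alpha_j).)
The matrix has rank 6 with 2's on the diagonal. Reading the off-diagonal entries as Dynkin edges (a single edge where a_ij = a_ji = -1; a double or triple edge where a_ij * a_ji = 2 or 3), the diagram is a chain of 5 nodes with one extra node attached to the third node from one end (E_6). One simple-root ordering that puts it in standard form is (alpha_2, alpha_3, alpha_4, alpha_6, alpha_5, alpha_1). So the algebra is type E_6.

E_6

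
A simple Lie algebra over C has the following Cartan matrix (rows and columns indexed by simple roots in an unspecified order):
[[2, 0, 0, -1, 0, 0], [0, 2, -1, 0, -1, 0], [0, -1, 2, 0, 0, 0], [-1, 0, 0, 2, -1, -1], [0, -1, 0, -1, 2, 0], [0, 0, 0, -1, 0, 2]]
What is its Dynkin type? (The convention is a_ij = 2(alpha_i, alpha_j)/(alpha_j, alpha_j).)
D6

The matrix has rank 6 with 2's on the diagonal. Reading the off-diagonal entries as Dynkin edges (a single edge where a_ij = a_ji = -1; a double or triple edge where a_ij * a_ji = 2 or 3), the diagram is a chain of 4 nodes with a fork of two nodes at one end (D_6). One simple-root ordering that puts it in standard form is (alpha_3, alpha_2, alpha_5, alpha_4, alpha_1, alpha_6). So the algebra is type D_6, i.e. so(12).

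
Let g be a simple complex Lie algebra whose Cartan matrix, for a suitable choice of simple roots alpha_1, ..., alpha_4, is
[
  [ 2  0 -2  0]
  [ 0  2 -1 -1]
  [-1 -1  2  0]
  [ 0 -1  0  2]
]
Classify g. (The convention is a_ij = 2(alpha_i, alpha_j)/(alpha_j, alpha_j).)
C_4

The matrix has rank 4 with 2's on the diagonal. Reading the off-diagonal entries as Dynkin edges (a single edge where a_ij = a_ji = -1; a double or triple edge where a_ij * a_ji = 2 or 3), the diagram is a chain of 4 nodes with a double edge at one end; the terminal node there is the unique long simple root (C_4). One simple-root ordering that puts it in standard form is (alpha_4, alpha_2, alpha_3, alpha_1). So the algebra is type C_4, i.e. sp(8).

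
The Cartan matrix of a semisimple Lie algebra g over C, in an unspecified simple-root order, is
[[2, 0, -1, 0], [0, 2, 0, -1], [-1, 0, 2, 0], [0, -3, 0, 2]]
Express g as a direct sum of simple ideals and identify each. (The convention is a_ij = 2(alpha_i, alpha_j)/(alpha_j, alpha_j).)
The diagram associated to this matrix has two connected components: the simple roots {alpha_1, alpha_3} form a chain of 2 nodes with single edges (A_2), and {alpha_2, alpha_4} form two nodes joined by a triple edge (G_2). A semisimple Lie algebra decomposes uniquely as the direct sum of simple ideals, one per connected component of its Dynkin diagram, so g ≅ A_2 ⊕ G_2 (dimension 8 + 14 = 22).

type A_2 ⊕ type G_2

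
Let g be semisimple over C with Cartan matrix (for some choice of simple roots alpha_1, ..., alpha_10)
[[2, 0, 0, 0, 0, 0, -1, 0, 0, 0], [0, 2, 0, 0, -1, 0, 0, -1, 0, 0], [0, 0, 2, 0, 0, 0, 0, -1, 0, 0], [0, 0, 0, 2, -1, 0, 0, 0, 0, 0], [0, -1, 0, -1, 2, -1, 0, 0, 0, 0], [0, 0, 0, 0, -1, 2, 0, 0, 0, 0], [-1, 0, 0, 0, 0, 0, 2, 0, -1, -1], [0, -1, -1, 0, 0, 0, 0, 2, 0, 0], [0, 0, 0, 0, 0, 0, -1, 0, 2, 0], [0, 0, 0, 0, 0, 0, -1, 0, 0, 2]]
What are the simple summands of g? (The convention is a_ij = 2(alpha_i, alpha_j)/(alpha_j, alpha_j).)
D4 ⊕ D6

The diagram associated to this matrix has two connected components: the simple roots {alpha_1, alpha_7, alpha_9, alpha_10} form a chain of 2 nodes with a fork of two nodes at one end (D_4), and {alpha_2, alpha_3, alpha_4, alpha_5, alpha_6, alpha_8} form a chain of 4 nodes with a fork of two nodes at one end (D_6). A semisimple Lie algebra decomposes uniquely as the direct sum of simple ideals, one per connected component of its Dynkin diagram, so g ≅ D_4 ⊕ D_6 (dimension 28 + 66 = 94).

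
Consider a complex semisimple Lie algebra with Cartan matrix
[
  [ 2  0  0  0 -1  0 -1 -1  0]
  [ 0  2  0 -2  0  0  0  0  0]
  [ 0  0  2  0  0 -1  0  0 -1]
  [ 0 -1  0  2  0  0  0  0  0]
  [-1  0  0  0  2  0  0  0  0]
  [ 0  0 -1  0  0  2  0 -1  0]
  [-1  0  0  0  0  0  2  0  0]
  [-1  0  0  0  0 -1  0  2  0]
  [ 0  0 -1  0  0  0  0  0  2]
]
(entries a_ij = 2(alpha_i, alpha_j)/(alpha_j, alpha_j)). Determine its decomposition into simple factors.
type B_2 + type D_7

The diagram associated to this matrix has two connected components: the simple roots {alpha_2, alpha_4} form a chain of 2 nodes with a double edge at one end; the terminal node there is the unique short simple root (B_2), and {alpha_1, alpha_3, alpha_5, alpha_6, alpha_7, alpha_8, alpha_9} form a chain of 5 nodes with a fork of two nodes at one end (D_7). A semisimple Lie algebra decomposes uniquely as the direct sum of simple ideals, one per connected component of its Dynkin diagram, so g ≅ B_2 ⊕ D_7 (dimension 10 + 91 = 101).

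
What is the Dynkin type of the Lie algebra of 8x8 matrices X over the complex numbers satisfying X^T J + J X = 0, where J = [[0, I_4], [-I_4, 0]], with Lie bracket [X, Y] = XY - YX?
type C_4

This is sp(8), which has dimension 8(8+1)/2 = 36 and rank 8/2 = 4. In the classification of classical Lie algebras, the symplectic algebra sp(2n) has type C_n; here n = 4, so the Dynkin diagram is a chain of 4 nodes with a double edge at one end; the terminal node there is the unique long simple root (C_4). Hence the type is C_4.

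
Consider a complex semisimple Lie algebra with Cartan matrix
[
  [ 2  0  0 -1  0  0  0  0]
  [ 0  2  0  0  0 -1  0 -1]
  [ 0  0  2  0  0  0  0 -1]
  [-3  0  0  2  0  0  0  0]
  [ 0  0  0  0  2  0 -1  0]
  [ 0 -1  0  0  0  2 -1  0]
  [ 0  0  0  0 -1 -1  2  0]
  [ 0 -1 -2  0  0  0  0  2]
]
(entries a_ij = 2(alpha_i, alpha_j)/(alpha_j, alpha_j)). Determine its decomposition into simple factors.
B_6 (so(13)) + G_2

The diagram associated to this matrix has two connected components: the simple roots {alpha_2, alpha_3, alpha_5, alpha_6, alpha_7, alpha_8} form a chain of 6 nodes with a double edge at one end; the terminal node there is the unique short simple root (B_6), and {alpha_1, alpha_4} form two nodes joined by a triple edge (G_2). A semisimple Lie algebra decomposes uniquely as the direct sum of simple ideals, one per connected component of its Dynkin diagram, so g ≅ B_6 ⊕ G_2 (dimension 78 + 14 = 92).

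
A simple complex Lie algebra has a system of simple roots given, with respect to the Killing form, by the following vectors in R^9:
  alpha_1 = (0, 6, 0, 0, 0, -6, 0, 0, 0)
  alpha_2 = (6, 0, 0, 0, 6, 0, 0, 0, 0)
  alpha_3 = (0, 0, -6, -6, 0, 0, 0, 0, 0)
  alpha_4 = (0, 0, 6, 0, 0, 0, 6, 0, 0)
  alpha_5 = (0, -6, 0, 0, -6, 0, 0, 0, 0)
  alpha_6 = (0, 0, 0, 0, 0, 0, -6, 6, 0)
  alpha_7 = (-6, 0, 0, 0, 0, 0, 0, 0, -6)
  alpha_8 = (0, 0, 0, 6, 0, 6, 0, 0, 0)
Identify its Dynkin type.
type A_8

Compute the Cartan integers a_ij = 2(alpha_i, alpha_j)/(alpha_j, alpha_j); the resulting 8x8 Cartan matrix is
[[2, 0, 0, 0, -1, 0, 0, -1], [0, 2, 0, 0, -1, 0, -1, 0], [0, 0, 2, -1, 0, 0, 0, -1], [0, 0, -1, 2, 0, -1, 0, 0], [-1, -1, 0, 0, 2, 0, 0, 0], [0, 0, 0, -1, 0, 2, 0, 0], [0, -1, 0, 0, 0, 0, 2, 0], [-1, 0, -1, 0, 0, 0, 0, 2]].
All simple roots have the same length, so the diagram is simply laced. The associated Dynkin diagram is a chain of 8 nodes with single edges (A_8), so the type is A_8 (the algebra sl(9)).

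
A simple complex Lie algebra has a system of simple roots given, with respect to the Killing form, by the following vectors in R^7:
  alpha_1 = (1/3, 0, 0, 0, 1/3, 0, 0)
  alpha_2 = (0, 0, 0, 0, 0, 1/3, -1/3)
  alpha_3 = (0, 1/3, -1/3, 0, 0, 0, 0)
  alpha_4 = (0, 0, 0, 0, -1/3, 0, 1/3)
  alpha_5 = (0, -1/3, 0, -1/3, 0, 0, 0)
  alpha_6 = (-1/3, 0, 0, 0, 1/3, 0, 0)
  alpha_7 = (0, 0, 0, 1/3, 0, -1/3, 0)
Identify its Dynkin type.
type D_7

Compute the Cartan integers a_ij = 2(alpha_i, alpha_j)/(alpha_j, alpha_j); the resulting 7x7 Cartan matrix is
[[2, 0, 0, -1, 0, 0, 0], [0, 2, 0, -1, 0, 0, -1], [0, 0, 2, 0, -1, 0, 0], [-1, -1, 0, 2, 0, -1, 0], [0, 0, -1, 0, 2, 0, -1], [0, 0, 0, -1, 0, 2, 0], [0, -1, 0, 0, -1, 0, 2]].
All simple roots have the same length, so the diagram is simply laced. The associated Dynkin diagram is a chain of 5 nodes with a fork of two nodes at one end (D_7), so the type is D_7 (the algebra so(14)).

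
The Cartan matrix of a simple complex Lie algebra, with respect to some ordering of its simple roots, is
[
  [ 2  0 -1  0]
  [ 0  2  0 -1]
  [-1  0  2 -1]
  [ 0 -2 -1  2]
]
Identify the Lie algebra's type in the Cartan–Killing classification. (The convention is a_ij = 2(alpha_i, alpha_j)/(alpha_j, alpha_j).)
B_4

The matrix has rank 4 with 2's on the diagonal. Reading the off-diagonal entries as Dynkin edges (a single edge where a_ij = a_ji = -1; a double or triple edge where a_ij * a_ji = 2 or 3), the diagram is a chain of 4 nodes with a double edge at one end; the terminal node there is the unique short simple root (B_4). One simple-root ordering that puts it in standard form is (alpha_1, alpha_3, alpha_4, alpha_2). So the algebra is type B_4, i.e. so(9).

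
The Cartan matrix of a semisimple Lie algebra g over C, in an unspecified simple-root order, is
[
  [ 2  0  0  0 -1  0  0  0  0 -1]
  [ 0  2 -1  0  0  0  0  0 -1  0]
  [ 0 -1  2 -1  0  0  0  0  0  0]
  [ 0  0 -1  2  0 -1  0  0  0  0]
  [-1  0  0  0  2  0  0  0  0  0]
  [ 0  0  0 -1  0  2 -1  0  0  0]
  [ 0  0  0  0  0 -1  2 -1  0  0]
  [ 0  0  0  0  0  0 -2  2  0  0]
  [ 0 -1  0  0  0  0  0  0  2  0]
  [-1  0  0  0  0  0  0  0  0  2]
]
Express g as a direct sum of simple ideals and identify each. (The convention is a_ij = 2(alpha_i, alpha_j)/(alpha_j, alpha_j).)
type A_3 + type C_7

The diagram associated to this matrix has two connected components: the simple roots {alpha_1, alpha_5, alpha_10} form a chain of 3 nodes with single edges (A_3), and {alpha_2, alpha_3, alpha_4, alpha_6, alpha_7, alpha_8, alpha_9} form a chain of 7 nodes with a double edge at one end; the terminal node there is the unique long simple root (C_7). A semisimple Lie algebra decomposes uniquely as the direct sum of simple ideals, one per connected component of its Dynkin diagram, so g ≅ A_3 ⊕ C_7 (dimension 15 + 105 = 120).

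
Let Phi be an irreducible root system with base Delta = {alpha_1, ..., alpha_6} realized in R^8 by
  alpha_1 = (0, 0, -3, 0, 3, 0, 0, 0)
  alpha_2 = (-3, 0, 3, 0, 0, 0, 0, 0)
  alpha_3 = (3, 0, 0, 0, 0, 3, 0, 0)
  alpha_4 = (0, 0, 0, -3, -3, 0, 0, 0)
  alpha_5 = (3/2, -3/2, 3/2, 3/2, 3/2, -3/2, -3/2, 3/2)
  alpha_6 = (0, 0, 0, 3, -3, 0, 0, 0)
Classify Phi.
Compute the Cartan integers a_ij = 2(alpha_i, alpha_j)/(alpha_j, alpha_j); the resulting 6x6 Cartan matrix is
[[2, -1, 0, -1, 0, -1], [-1, 2, -1, 0, 0, 0], [0, -1, 2, 0, 0, 0], [-1, 0, 0, 2, -1, 0], [0, 0, 0, -1, 2, 0], [-1, 0, 0, 0, 0, 2]].
All simple roots have the same length, so the diagram is simply laced. The associated Dynkin diagram is a chain of 5 nodes with one extra node attached to the third node from one end (E_6), so the type is E_6.

E6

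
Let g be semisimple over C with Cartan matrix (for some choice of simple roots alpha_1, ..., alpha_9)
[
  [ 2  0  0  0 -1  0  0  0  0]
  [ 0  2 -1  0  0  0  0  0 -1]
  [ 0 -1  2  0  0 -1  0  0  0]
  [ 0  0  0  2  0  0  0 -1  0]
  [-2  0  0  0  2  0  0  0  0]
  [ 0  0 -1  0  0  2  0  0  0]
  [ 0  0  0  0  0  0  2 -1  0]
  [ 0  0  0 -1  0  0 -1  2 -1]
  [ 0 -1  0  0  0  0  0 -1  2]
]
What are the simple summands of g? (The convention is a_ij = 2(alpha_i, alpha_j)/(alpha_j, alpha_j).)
The diagram associated to this matrix has two connected components: the simple roots {alpha_1, alpha_5} form a chain of 2 nodes with a double edge at one end; the terminal node there is the unique short simple root (B_2), and {alpha_2, alpha_3, alpha_4, alpha_6, alpha_7, alpha_8, alpha_9} form a chain of 5 nodes with a fork of two nodes at one end (D_7). A semisimple Lie algebra decomposes uniquely as the direct sum of simple ideals, one per connected component of its Dynkin diagram, so g ≅ B_2 ⊕ D_7 (dimension 10 + 91 = 101).

B_2 ⊕ D_7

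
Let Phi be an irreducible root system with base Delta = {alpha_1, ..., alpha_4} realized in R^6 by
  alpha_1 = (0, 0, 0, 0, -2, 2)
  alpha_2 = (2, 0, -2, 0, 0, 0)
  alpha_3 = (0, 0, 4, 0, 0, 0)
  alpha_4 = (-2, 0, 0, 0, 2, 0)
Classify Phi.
Compute the Cartan integers a_ij = 2(alpha_i, alpha_j)/(alpha_j, alpha_j); the resulting 4x4 Cartan matrix is
[[2, 0, 0, -1], [0, 2, -1, -1], [0, -2, 2, 0], [-1, -1, 0, 2]].
The roots have two lengths (squared-length ratio 2:1); the short ones are alpha_{1,2,4}. The associated Dynkin diagram is a chain of 4 nodes with a double edge at one end; the terminal node there is the unique long simple root (C_4), so the type is C_4 (the algebra sp(8)).

C4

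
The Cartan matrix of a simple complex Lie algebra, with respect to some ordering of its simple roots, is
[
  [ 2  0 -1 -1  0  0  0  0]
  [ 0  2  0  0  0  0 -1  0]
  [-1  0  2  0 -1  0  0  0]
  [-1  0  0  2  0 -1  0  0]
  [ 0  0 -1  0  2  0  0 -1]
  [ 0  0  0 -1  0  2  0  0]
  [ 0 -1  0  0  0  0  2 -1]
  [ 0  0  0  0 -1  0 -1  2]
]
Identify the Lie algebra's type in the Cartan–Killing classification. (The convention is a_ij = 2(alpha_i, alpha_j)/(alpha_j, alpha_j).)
A_8

The matrix has rank 8 with 2's on the diagonal. Reading the off-diagonal entries as Dynkin edges (a single edge where a_ij = a_ji = -1; a double or triple edge where a_ij * a_ji = 2 or 3), the diagram is a chain of 8 nodes with single edges (A_8). One simple-root ordering that puts it in standard form is (alpha_2, alpha_7, alpha_8, alpha_5, alpha_3, alpha_1, alpha_4, alpha_6). So the algebra is type A_8, i.e. sl(9).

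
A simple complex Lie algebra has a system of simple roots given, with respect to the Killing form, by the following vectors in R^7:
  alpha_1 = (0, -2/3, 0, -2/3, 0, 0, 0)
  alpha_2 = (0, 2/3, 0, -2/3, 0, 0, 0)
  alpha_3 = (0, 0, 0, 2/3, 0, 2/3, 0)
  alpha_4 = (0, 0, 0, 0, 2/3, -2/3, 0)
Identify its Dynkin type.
D4

Compute the Cartan integers a_ij = 2(alpha_i, alpha_j)/(alpha_j, alpha_j); the resulting 4x4 Cartan matrix is
[[2, 0, -1, 0], [0, 2, -1, 0], [-1, -1, 2, -1], [0, 0, -1, 2]].
All simple roots have the same length, so the diagram is simply laced. The associated Dynkin diagram is a chain of 2 nodes with a fork of two nodes at one end (D_4), so the type is D_4 (the algebra so(8)).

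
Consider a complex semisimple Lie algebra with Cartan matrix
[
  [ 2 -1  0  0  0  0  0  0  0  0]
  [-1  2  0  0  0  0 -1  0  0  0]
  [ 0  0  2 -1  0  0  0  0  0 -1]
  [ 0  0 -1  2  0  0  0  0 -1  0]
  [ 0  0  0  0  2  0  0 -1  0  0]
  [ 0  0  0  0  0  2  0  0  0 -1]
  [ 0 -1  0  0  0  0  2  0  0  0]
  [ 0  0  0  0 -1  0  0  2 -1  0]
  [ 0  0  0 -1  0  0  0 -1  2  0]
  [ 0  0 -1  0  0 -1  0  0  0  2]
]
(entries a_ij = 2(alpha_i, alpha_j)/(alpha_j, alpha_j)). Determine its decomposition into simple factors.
The diagram associated to this matrix has two connected components: the simple roots {alpha_1, alpha_2, alpha_7} form a chain of 3 nodes with single edges (A_3), and {alpha_3, alpha_4, alpha_5, alpha_6, alpha_8, alpha_9, alpha_10} form a chain of 7 nodes with single edges (A_7). A semisimple Lie algebra decomposes uniquely as the direct sum of simple ideals, one per connected component of its Dynkin diagram, so g ≅ A_3 ⊕ A_7 (dimension 15 + 63 = 78).

A_3 (sl(4)) ⊕ A_7 (sl(8))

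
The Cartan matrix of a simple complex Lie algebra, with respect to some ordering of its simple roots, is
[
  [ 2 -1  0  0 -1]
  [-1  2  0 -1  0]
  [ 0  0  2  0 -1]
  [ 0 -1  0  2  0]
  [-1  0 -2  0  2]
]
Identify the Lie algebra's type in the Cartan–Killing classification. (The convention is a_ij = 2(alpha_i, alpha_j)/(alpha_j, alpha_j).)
type B_5

The matrix has rank 5 with 2's on the diagonal. Reading the off-diagonal entries as Dynkin edges (a single edge where a_ij = a_ji = -1; a double or triple edge where a_ij * a_ji = 2 or 3), the diagram is a chain of 5 nodes with a double edge at one end; the terminal node there is the unique short simple root (B_5). One simple-root ordering that puts it in standard form is (alpha_4, alpha_2, alpha_1, alpha_5, alpha_3). So the algebra is type B_5, i.e. so(11).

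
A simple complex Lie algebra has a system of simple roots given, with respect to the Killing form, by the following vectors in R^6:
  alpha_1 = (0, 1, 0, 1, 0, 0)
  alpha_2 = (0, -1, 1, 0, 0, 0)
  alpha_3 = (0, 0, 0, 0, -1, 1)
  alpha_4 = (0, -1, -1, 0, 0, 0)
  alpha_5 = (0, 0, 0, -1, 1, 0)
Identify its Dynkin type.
type D_5

Compute the Cartan integers a_ij = 2(alpha_i, alpha_j)/(alpha_j, alpha_j); the resulting 5x5 Cartan matrix is
[[2, -1, 0, -1, -1], [-1, 2, 0, 0, 0], [0, 0, 2, 0, -1], [-1, 0, 0, 2, 0], [-1, 0, -1, 0, 2]].
All simple roots have the same length, so the diagram is simply laced. The associated Dynkin diagram is a chain of 3 nodes with a fork of two nodes at one end (D_5), so the type is D_5 (the algebra so(10)).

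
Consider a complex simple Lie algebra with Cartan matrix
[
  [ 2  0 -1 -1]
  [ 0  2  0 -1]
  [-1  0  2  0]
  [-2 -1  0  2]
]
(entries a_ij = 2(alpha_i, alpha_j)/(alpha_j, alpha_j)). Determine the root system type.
F_4

The matrix has rank 4 with 2's on the diagonal. Reading the off-diagonal entries as Dynkin edges (a single edge where a_ij = a_ji = -1; a double or triple edge where a_ij * a_ji = 2 or 3), the diagram is a chain of 4 nodes with a double edge between the middle two (F_4). One simple-root ordering that puts it in standard form is (alpha_2, alpha_4, alpha_1, alpha_3). So the algebra is type F_4.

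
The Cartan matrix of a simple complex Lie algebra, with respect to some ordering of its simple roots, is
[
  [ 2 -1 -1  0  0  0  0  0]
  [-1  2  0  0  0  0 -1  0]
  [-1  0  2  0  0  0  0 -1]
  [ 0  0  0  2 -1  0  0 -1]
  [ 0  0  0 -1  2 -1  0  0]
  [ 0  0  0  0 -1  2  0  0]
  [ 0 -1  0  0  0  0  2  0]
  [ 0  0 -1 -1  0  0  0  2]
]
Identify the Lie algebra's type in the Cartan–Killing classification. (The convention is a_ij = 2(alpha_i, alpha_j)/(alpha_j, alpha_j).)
The matrix has rank 8 with 2's on the diagonal. Reading the off-diagonal entries as Dynkin edges (a single edge where a_ij = a_ji = -1; a double or triple edge where a_ij * a_ji = 2 or 3), the diagram is a chain of 8 nodes with single edges (A_8). One simple-root ordering that puts it in standard form is (alpha_7, alpha_2, alpha_1, alpha_3, alpha_8, alpha_4, alpha_5, alpha_6). So the algebra is type A_8, i.e. sl(9).

A_8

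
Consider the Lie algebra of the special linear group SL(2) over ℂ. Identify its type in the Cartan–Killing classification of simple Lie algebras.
This is sl(2), which has dimension 2^2 - 1 = 3 and rank 2 - 1 = 1 (a Cartan subalgebra is the diagonal traceless matrices). In the classification of classical Lie algebras, the special linear algebra sl(n+1) has type A_n; here n = 1, so the Dynkin diagram is a chain of 1 nodes with single edges (A_1). Hence the type is A_1.

type A_1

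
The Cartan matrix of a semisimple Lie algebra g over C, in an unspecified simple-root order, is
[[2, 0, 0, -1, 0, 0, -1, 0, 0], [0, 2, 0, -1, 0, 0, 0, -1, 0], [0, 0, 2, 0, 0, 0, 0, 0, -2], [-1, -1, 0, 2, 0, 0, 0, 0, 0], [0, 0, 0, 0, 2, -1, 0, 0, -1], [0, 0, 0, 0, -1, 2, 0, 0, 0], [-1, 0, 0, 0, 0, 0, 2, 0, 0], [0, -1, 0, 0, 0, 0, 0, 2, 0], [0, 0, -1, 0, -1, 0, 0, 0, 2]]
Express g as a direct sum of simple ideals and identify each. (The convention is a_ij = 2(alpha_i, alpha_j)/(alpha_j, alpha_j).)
A5 + C4

The diagram associated to this matrix has two connected components: the simple roots {alpha_1, alpha_2, alpha_4, alpha_7, alpha_8} form a chain of 5 nodes with single edges (A_5), and {alpha_3, alpha_5, alpha_6, alpha_9} form a chain of 4 nodes with a double edge at one end; the terminal node there is the unique long simple root (C_4). A semisimple Lie algebra decomposes uniquely as the direct sum of simple ideals, one per connected component of its Dynkin diagram, so g ≅ A_5 ⊕ C_4 (dimension 35 + 36 = 71).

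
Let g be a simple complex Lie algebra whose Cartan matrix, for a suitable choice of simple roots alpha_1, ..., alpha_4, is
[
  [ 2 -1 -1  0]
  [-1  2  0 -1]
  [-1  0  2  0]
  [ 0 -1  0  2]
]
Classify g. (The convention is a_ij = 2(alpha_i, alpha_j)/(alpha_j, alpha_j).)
The matrix has rank 4 with 2's on the diagonal. Reading the off-diagonal entries as Dynkin edges (a single edge where a_ij = a_ji = -1; a double or triple edge where a_ij * a_ji = 2 or 3), the diagram is a chain of 4 nodes with single edges (A_4). One simple-root ordering that puts it in standard form is (alpha_4, alpha_2, alpha_1, alpha_3). So the algebra is type A_4, i.e. sl(5).

A_4 (sl(5))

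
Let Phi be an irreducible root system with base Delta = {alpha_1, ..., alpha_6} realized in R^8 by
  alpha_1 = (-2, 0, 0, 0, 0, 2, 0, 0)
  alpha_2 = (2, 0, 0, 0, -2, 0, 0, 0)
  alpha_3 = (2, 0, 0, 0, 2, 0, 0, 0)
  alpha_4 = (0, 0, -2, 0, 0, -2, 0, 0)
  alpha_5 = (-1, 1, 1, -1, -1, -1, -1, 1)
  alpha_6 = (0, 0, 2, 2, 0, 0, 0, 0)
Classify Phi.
E_6

Compute the Cartan integers a_ij = 2(alpha_i, alpha_j)/(alpha_j, alpha_j); the resulting 6x6 Cartan matrix is
[[2, -1, -1, -1, 0, 0], [-1, 2, 0, 0, 0, 0], [-1, 0, 2, 0, -1, 0], [-1, 0, 0, 2, 0, -1], [0, 0, -1, 0, 2, 0], [0, 0, 0, -1, 0, 2]].
All simple roots have the same length, so the diagram is simply laced. The associated Dynkin diagram is a chain of 5 nodes with one extra node attached to the third node from one end (E_6), so the type is E_6.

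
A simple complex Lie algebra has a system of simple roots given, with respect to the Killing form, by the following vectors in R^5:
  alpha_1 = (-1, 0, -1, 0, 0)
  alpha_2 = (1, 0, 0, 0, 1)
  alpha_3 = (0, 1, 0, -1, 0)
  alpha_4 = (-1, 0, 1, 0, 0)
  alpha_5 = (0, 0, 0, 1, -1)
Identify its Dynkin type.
Compute the Cartan integers a_ij = 2(alpha_i, alpha_j)/(alpha_j, alpha_j); the resulting 5x5 Cartan matrix is
[[2, -1, 0, 0, 0], [-1, 2, 0, -1, -1], [0, 0, 2, 0, -1], [0, -1, 0, 2, 0], [0, -1, -1, 0, 2]].
All simple roots have the same length, so the diagram is simply laced. The associated Dynkin diagram is a chain of 3 nodes with a fork of two nodes at one end (D_5), so the type is D_5 (the algebra so(10)).

type D_5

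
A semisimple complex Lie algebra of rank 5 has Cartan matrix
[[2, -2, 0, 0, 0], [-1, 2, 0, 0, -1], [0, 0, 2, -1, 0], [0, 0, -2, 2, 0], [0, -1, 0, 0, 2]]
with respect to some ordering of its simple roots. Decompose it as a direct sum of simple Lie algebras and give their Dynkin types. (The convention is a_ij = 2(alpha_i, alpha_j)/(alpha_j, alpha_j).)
The diagram associated to this matrix has two connected components: the simple roots {alpha_3, alpha_4} form a chain of 2 nodes with a double edge at one end; the terminal node there is the unique short simple root (B_2), and {alpha_1, alpha_2, alpha_5} form a chain of 3 nodes with a double edge at one end; the terminal node there is the unique long simple root (C_3). A semisimple Lie algebra decomposes uniquely as the direct sum of simple ideals, one per connected component of its Dynkin diagram, so g ≅ B_2 ⊕ C_3 (dimension 10 + 21 = 31).

B_2 ⊕ C_3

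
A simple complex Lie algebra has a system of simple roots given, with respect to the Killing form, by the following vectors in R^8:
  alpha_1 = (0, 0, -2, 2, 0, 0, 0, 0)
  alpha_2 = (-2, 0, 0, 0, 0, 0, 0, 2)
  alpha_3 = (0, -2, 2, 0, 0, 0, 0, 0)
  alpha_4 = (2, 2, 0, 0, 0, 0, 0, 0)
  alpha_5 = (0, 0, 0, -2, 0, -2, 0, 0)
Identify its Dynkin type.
Compute the Cartan integers a_ij = 2(alpha_i, alpha_j)/(alpha_j, alpha_j); the resulting 5x5 Cartan matrix is
[[2, 0, -1, 0, -1], [0, 2, 0, -1, 0], [-1, 0, 2, -1, 0], [0, -1, -1, 2, 0], [-1, 0, 0, 0, 2]].
All simple roots have the same length, so the diagram is simply laced. The associated Dynkin diagram is a chain of 5 nodes with single edges (A_5), so the type is A_5 (the algebra sl(6)).

A_5 (sl(6))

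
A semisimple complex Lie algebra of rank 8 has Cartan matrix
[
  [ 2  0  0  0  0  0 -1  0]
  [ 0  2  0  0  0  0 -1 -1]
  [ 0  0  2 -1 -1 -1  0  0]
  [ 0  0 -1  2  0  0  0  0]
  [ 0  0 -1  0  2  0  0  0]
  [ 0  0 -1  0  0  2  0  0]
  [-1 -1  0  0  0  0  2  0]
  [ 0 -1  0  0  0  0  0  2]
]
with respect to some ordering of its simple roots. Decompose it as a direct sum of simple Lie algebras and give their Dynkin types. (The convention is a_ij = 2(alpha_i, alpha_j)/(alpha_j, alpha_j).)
A_4 (sl(5)) + D_4 (so(8))

The diagram associated to this matrix has two connected components: the simple roots {alpha_1, alpha_2, alpha_7, alpha_8} form a chain of 4 nodes with single edges (A_4), and {alpha_3, alpha_4, alpha_5, alpha_6} form a chain of 2 nodes with a fork of two nodes at one end (D_4). A semisimple Lie algebra decomposes uniquely as the direct sum of simple ideals, one per connected component of its Dynkin diagram, so g ≅ A_4 ⊕ D_4 (dimension 24 + 28 = 52).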